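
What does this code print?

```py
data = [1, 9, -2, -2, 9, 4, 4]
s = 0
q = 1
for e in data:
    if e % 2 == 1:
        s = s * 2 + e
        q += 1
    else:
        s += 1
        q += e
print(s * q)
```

296

e=1: odd, s = 0*2+1 = 1; q=2
e=9: odd, s = 1*2+9 = 11; q=3
e=-2: not odd, s = 11+1 = 12; q=1
e=-2: not odd, s = 12+1 = 13; q=-1
e=9: odd, s = 13*2+9 = 35; q=0
e=4: not odd, s = 35+1 = 36; q=4
e=4: not odd, s = 36+1 = 37; q=8
s*q = 37*8 = 296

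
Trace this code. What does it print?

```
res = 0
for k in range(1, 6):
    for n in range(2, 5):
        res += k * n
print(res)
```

135

k=1,n=2: res = 0+2 = 2
k=1,n=3: res = 2+3 = 5
k=1,n=4: res = 5+4 = 9
k=2,n=2: res = 9+4 = 13
k=2,n=3: res = 13+6 = 19
k=2,n=4: res = 19+8 = 27
k=3,n=2: res = 27+6 = 33
k=3,n=3: res = 33+9 = 42
k=3,n=4: res = 42+12 = 54
k=4,n=2: res = 54+8 = 62
k=4,n=3: res = 62+12 = 74
k=4,n=4: res = 74+16 = 90
k=5,n=2: res = 90+10 = 100
k=5,n=3: res = 100+15 = 115
k=5,n=4: res = 115+20 = 135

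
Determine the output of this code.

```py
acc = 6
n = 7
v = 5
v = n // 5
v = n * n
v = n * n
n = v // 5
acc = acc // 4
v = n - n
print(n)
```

9

v = 7//5 = 1
v = 7*7 = 49
v = 7*7 = 49
n = 49//5 = 9
acc = 6//4 = 1
v = 9-9 = 0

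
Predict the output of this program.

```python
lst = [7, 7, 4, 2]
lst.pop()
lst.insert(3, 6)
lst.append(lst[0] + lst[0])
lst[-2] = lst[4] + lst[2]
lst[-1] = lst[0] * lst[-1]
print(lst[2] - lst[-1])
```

pop() removes 2 → [7, 7, 4]
insert 6 at 3 → [7, 7, 4, 6]
append lst[0]+lst[0] = 7+7 = 14 → [7, 7, 4, 6, 14]
lst[-2] = lst[4]+lst[2] = 14+4 = 18 → [7, 7, 4, 18, 14]
lst[-1] = lst[0]*lst[-1] = 7*14 = 98 → [7, 7, 4, 18, 98]
lst[2]-lst[-1] = 4-98 = -94

-94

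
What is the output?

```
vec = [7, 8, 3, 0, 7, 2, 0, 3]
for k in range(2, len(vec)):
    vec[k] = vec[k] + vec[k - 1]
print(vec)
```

[7, 8, 11, 11, 18, 20, 20, 23]

k=2: vec[2] = 3+8 = 11 → [7, 8, 11, 0, 7, 2, 0, 3]
k=3: vec[3] = 0+11 = 11 → [7, 8, 11, 11, 7, 2, 0, 3]
k=4: vec[4] = 7+11 = 18 → [7, 8, 11, 11, 18, 2, 0, 3]
k=5: vec[5] = 2+18 = 20 → [7, 8, 11, 11, 18, 20, 0, 3]
k=6: vec[6] = 0+20 = 20 → [7, 8, 11, 11, 18, 20, 20, 3]
k=7: vec[7] = 3+20 = 23 → [7, 8, 11, 11, 18, 20, 20, 23]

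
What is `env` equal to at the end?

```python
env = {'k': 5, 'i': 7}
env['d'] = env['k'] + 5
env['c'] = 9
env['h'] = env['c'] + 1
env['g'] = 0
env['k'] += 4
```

env['d'] = env['k']+5 = 10 → {'k': 5, 'i': 7, 'd': 10}
env['c'] = 9 → {'k': 5, 'i': 7, 'd': 10, 'c': 9}
env['h'] = env['c']+1 = 10 → {'k': 5, 'i': 7, 'd': 10, 'c': 9, 'h': 10}
env['g'] = 0 → {'k': 5, 'i': 7, 'd': 10, 'c': 9, 'h': 10, 'g': 0}
env['k'] = 5+4 = 9 → {'k': 9, 'i': 7, 'd': 10, 'c': 9, 'h': 10, 'g': 0}

{'k': 9, 'i': 7, 'd': 10, 'c': 9, 'h': 10, 'g': 0}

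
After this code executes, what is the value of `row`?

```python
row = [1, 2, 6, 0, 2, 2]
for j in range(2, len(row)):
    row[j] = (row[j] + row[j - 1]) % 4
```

[1, 2, 0, 0, 2, 0]

j=2: row[2] = (6+2)%4 = 0 → [1, 2, 0, 0, 2, 2]
j=3: row[3] = (0+0)%4 = 0 → [1, 2, 0, 0, 2, 2]
j=4: row[4] = (2+0)%4 = 2 → [1, 2, 0, 0, 2, 2]
j=5: row[5] = (2+2)%4 = 0 → [1, 2, 0, 0, 2, 0]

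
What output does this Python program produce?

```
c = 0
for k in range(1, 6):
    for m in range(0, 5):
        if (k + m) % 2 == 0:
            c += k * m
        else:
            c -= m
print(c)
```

k=1,m=0: odd sum, c = 0-0 = 0
k=1,m=1: even sum, c = 0+1 = 1
k=1,m=2: odd sum, c = 1-2 = -1
k=1,m=3: even sum, c = (-1)+3 = 2
k=1,m=4: odd sum, c = 2-4 = -2
k=2,m=0: even sum, c = (-2)+0 = -2
k=2,m=1: odd sum, c = (-2)-1 = -3
k=2,m=2: even sum, c = (-3)+4 = 1
k=2,m=3: odd sum, c = 1-3 = -2
k=2,m=4: even sum, c = (-2)+8 = 6
k=3,m=0: odd sum, c = 6-0 = 6
k=3,m=1: even sum, c = 6+3 = 9
k=3,m=2: odd sum, c = 9-2 = 7
k=3,m=3: even sum, c = 7+9 = 16
k=3,m=4: odd sum, c = 16-4 = 12
k=4,m=0: even sum, c = 12+0 = 12
k=4,m=1: odd sum, c = 12-1 = 11
k=4,m=2: even sum, c = 11+8 = 19
k=4,m=3: odd sum, c = 19-3 = 16
k=4,m=4: even sum, c = 16+16 = 32
k=5,m=0: odd sum, c = 32-0 = 32
k=5,m=1: even sum, c = 32+5 = 37
k=5,m=2: odd sum, c = 37-2 = 35
k=5,m=3: even sum, c = 35+15 = 50
k=5,m=4: odd sum, c = 50-4 = 46

46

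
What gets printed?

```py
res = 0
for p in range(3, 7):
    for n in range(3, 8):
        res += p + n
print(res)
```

190

p=3,n=3: res = 0+6 = 6
p=3,n=4: res = 6+7 = 13
p=3,n=5: res = 13+8 = 21
p=3,n=6: res = 21+9 = 30
p=3,n=7: res = 30+10 = 40
p=4,n=3: res = 40+7 = 47
p=4,n=4: res = 47+8 = 55
p=4,n=5: res = 55+9 = 64
p=4,n=6: res = 64+10 = 74
p=4,n=7: res = 74+11 = 85
p=5,n=3: res = 85+8 = 93
p=5,n=4: res = 93+9 = 102
p=5,n=5: res = 102+10 = 112
p=5,n=6: res = 112+11 = 123
p=5,n=7: res = 123+12 = 135
p=6,n=3: res = 135+9 = 144
p=6,n=4: res = 144+10 = 154
p=6,n=5: res = 154+11 = 165
p=6,n=6: res = 165+12 = 177
p=6,n=7: res = 177+13 = 190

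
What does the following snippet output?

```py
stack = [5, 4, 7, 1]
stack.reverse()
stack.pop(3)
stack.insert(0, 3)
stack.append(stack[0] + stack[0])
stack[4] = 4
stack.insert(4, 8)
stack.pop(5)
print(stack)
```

reverse → [1, 7, 4, 5]
pop(3) removes 5 → [1, 7, 4]
insert 3 at 0 → [3, 1, 7, 4]
append stack[0]+stack[0] = 3+3 = 6 → [3, 1, 7, 4, 6]
stack[4] = 4 → [3, 1, 7, 4, 4]
insert 8 at 4 → [3, 1, 7, 4, 8, 4]
pop(5) removes 4 → [3, 1, 7, 4, 8]

[3, 1, 7, 4, 8]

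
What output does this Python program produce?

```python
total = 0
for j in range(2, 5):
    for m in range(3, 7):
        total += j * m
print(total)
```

j=2,m=3: total = 0+6 = 6
j=2,m=4: total = 6+8 = 14
j=2,m=5: total = 14+10 = 24
j=2,m=6: total = 24+12 = 36
j=3,m=3: total = 36+9 = 45
j=3,m=4: total = 45+12 = 57
j=3,m=5: total = 57+15 = 72
j=3,m=6: total = 72+18 = 90
j=4,m=3: total = 90+12 = 102
j=4,m=4: total = 102+16 = 118
j=4,m=5: total = 118+20 = 138
j=4,m=6: total = 138+24 = 162

162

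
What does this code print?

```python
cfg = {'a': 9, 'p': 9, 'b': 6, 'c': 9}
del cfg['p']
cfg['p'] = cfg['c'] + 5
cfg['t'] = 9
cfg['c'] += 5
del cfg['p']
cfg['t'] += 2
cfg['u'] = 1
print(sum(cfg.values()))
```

41

del 'p' → {'a': 9, 'b': 6, 'c': 9}
cfg['p'] = cfg['c']+5 = 14 → {'a': 9, 'b': 6, 'c': 9, 'p': 14}
cfg['t'] = 9 → {'a': 9, 'b': 6, 'c': 9, 'p': 14, 't': 9}
cfg['c'] = 9+5 = 14 → {'a': 9, 'b': 6, 'c': 14, 'p': 14, 't': 9}
del 'p' → {'a': 9, 'b': 6, 'c': 14, 't': 9}
cfg['t'] = 9+2 = 11 → {'a': 9, 'b': 6, 'c': 14, 't': 11}
cfg['u'] = 1 → {'a': 9, 'b': 6, 'c': 14, 't': 11, 'u': 1}
sum of values = 41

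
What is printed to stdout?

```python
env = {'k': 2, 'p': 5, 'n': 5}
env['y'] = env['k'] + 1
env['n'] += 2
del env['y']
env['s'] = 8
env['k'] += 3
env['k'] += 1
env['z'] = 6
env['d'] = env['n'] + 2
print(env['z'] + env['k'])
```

12

env['y'] = env['k']+1 = 3 → {'k': 2, 'p': 5, 'n': 5, 'y': 3}
env['n'] = 5+2 = 7 → {'k': 2, 'p': 5, 'n': 7, 'y': 3}
del 'y' → {'k': 2, 'p': 5, 'n': 7}
env['s'] = 8 → {'k': 2, 'p': 5, 'n': 7, 's': 8}
env['k'] = 2+3 = 5 → {'k': 5, 'p': 5, 'n': 7, 's': 8}
env['k'] = 5+1 = 6 → {'k': 6, 'p': 5, 'n': 7, 's': 8}
env['z'] = 6 → {'k': 6, 'p': 5, 'n': 7, 's': 8, 'z': 6}
env['d'] = env['n']+2 = 9 → {'k': 6, 'p': 5, 'n': 7, 's': 8, 'z': 6, 'd': 9}
env['z']+env['k'] = 6+6 = 12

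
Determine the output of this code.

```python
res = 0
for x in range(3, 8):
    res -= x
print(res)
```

-25

x=3: res = 0-3 = -3
x=4: res = (-3)-4 = -7
x=5: res = (-7)-5 = -12
x=6: res = (-12)-6 = -18
x=7: res = (-18)-7 = -25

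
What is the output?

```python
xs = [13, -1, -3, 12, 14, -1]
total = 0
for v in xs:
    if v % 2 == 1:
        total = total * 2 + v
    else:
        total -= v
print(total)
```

41

v=13: odd, total = 0*2+13 = 13
v=-1: odd, total = 13*2+(-1) = 25
v=-3: odd, total = 25*2+(-3) = 47
v=12: not odd, total = 47-12 = 35
v=14: not odd, total = 35-14 = 21
v=-1: odd, total = 21*2+(-1) = 41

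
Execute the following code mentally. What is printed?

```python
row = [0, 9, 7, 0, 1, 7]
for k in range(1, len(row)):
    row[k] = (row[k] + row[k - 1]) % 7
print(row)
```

k=1: row[1] = (9+0)%7 = 2 → [0, 2, 7, 0, 1, 7]
k=2: row[2] = (7+2)%7 = 2 → [0, 2, 2, 0, 1, 7]
k=3: row[3] = (0+2)%7 = 2 → [0, 2, 2, 2, 1, 7]
k=4: row[4] = (1+2)%7 = 3 → [0, 2, 2, 2, 3, 7]
k=5: row[5] = (7+3)%7 = 3 → [0, 2, 2, 2, 3, 3]

[0, 2, 2, 2, 3, 3]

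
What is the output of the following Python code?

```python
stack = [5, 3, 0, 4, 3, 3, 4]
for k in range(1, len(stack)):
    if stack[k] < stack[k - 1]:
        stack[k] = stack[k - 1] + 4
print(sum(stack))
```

k=1: 3<5, stack[1] = 5+4 = 9 → [5, 9, 0, 4, 3, 3, 4]
k=2: 0<9, stack[2] = 9+4 = 13 → [5, 9, 13, 4, 3, 3, 4]
k=3: 4<13, stack[3] = 13+4 = 17 → [5, 9, 13, 17, 3, 3, 4]
k=4: 3<17, stack[4] = 17+4 = 21 → [5, 9, 13, 17, 21, 3, 4]
k=5: 3<21, stack[5] = 21+4 = 25 → [5, 9, 13, 17, 21, 25, 4]
k=6: 4<25, stack[6] = 25+4 = 29 → [5, 9, 13, 17, 21, 25, 29]
sum = 119

119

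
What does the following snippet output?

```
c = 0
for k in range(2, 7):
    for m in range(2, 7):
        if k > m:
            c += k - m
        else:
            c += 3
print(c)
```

k=2,m=2: not 2>2, c = 0+3 = 3
k=2,m=3: not 2>3, c = 3+3 = 6
k=2,m=4: not 2>4, c = 6+3 = 9
k=2,m=5: not 2>5, c = 9+3 = 12
k=2,m=6: not 2>6, c = 12+3 = 15
k=3,m=2: 3>2, c = 15+1 = 16
k=3,m=3: not 3>3, c = 16+3 = 19
k=3,m=4: not 3>4, c = 19+3 = 22
k=3,m=5: not 3>5, c = 22+3 = 25
k=3,m=6: not 3>6, c = 25+3 = 28
k=4,m=2: 4>2, c = 28+2 = 30
k=4,m=3: 4>3, c = 30+1 = 31
k=4,m=4: not 4>4, c = 31+3 = 34
k=4,m=5: not 4>5, c = 34+3 = 37
k=4,m=6: not 4>6, c = 37+3 = 40
k=5,m=2: 5>2, c = 40+3 = 43
k=5,m=3: 5>3, c = 43+2 = 45
k=5,m=4: 5>4, c = 45+1 = 46
k=5,m=5: not 5>5, c = 46+3 = 49
k=5,m=6: not 5>6, c = 49+3 = 52
k=6,m=2: 6>2, c = 52+4 = 56
k=6,m=3: 6>3, c = 56+3 = 59
k=6,m=4: 6>4, c = 59+2 = 61
k=6,m=5: 6>5, c = 61+1 = 62
k=6,m=6: not 6>6, c = 62+3 = 65

65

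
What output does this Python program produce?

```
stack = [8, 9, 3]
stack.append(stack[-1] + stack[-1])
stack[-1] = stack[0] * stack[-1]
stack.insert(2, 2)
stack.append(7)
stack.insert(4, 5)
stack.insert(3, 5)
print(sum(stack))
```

87

append stack[-1]+stack[-1] = 3+3 = 6 → [8, 9, 3, 6]
stack[-1] = stack[0]*stack[-1] = 8*6 = 48 → [8, 9, 3, 48]
insert 2 at 2 → [8, 9, 2, 3, 48]
append 7 → [8, 9, 2, 3, 48, 7]
insert 5 at 4 → [8, 9, 2, 3, 5, 48, 7]
insert 5 at 3 → [8, 9, 2, 5, 3, 5, 48, 7]
sum = 87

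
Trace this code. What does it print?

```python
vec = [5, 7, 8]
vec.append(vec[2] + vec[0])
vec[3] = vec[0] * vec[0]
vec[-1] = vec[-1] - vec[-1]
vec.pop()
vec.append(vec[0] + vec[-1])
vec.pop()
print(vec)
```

append vec[2]+vec[0] = 8+5 = 13 → [5, 7, 8, 13]
vec[3] = vec[0]*vec[0] = 5*5 = 25 → [5, 7, 8, 25]
vec[-1] = vec[-1]-vec[-1] = 25-25 = 0 → [5, 7, 8, 0]
pop() removes 0 → [5, 7, 8]
append vec[0]+vec[-1] = 5+8 = 13 → [5, 7, 8, 13]
pop() removes 13 → [5, 7, 8]

[5, 7, 8]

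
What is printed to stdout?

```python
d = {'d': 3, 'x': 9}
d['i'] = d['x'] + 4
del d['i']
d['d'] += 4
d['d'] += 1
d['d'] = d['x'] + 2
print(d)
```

{'d': 11, 'x': 9}

d['i'] = d['x']+4 = 13 → {'d': 3, 'x': 9, 'i': 13}
del 'i' → {'d': 3, 'x': 9}
d['d'] = 3+4 = 7 → {'d': 7, 'x': 9}
d['d'] = 7+1 = 8 → {'d': 8, 'x': 9}
d['d'] = d['x']+2 = 11 → {'d': 11, 'x': 9}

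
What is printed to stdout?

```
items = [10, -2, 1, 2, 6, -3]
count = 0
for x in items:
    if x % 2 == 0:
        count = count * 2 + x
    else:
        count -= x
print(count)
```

x=10: even, count = 0*2+10 = 10
x=-2: even, count = 10*2+(-2) = 18
x=1: not even, count = 18-1 = 17
x=2: even, count = 17*2+2 = 36
x=6: even, count = 36*2+6 = 78
x=-3: not even, count = 78-(-3) = 81

81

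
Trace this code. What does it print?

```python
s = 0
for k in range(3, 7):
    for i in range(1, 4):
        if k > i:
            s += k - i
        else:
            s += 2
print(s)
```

32

k=3,i=1: 3>1, s = 0+2 = 2
k=3,i=2: 3>2, s = 2+1 = 3
k=3,i=3: not 3>3, s = 3+2 = 5
k=4,i=1: 4>1, s = 5+3 = 8
k=4,i=2: 4>2, s = 8+2 = 10
k=4,i=3: 4>3, s = 10+1 = 11
k=5,i=1: 5>1, s = 11+4 = 15
k=5,i=2: 5>2, s = 15+3 = 18
k=5,i=3: 5>3, s = 18+2 = 20
k=6,i=1: 6>1, s = 20+5 = 25
k=6,i=2: 6>2, s = 25+4 = 29
k=6,i=3: 6>3, s = 29+3 = 32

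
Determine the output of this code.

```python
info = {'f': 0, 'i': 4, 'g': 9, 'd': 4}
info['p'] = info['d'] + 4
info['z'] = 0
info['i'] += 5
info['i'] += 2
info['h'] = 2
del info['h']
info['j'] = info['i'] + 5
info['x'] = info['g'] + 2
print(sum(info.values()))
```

info['p'] = info['d']+4 = 8 → {'f': 0, 'i': 4, 'g': 9, 'd': 4, 'p': 8}
info['z'] = 0 → {'f': 0, 'i': 4, 'g': 9, 'd': 4, 'p': 8, 'z': 0}
info['i'] = 4+5 = 9 → {'f': 0, 'i': 9, 'g': 9, 'd': 4, 'p': 8, 'z': 0}
info['i'] = 9+2 = 11 → {'f': 0, 'i': 11, 'g': 9, 'd': 4, 'p': 8, 'z': 0}
info['h'] = 2 → {'f': 0, 'i': 11, 'g': 9, 'd': 4, 'p': 8, 'z': 0, 'h': 2}
del 'h' → {'f': 0, 'i': 11, 'g': 9, 'd': 4, 'p': 8, 'z': 0}
info['j'] = info['i']+5 = 16 → {'f': 0, 'i': 11, 'g': 9, 'd': 4, 'p': 8, 'z': 0, 'j': 16}
info['x'] = info['g']+2 = 11 → {'f': 0, 'i': 11, 'g': 9, 'd': 4, 'p': 8, 'z': 0, 'j': 16, 'x': 11}
sum of values = 59

59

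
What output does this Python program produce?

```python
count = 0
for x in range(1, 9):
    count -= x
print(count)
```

x=1: count = 0-1 = -1
x=2: count = (-1)-2 = -3
x=3: count = (-3)-3 = -6
x=4: count = (-6)-4 = -10
x=5: count = (-10)-5 = -15
x=6: count = (-15)-6 = -21
x=7: count = (-21)-7 = -28
x=8: count = (-28)-8 = -36

-36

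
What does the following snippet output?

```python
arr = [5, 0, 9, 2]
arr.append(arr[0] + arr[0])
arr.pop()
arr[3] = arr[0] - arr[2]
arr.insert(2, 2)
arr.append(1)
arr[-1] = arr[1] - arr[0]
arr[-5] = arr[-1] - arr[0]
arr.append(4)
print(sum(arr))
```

1

append arr[0]+arr[0] = 5+5 = 10 → [5, 0, 9, 2, 10]
pop() removes 10 → [5, 0, 9, 2]
arr[3] = arr[0]-arr[2] = 5-9 = -4 → [5, 0, 9, -4]
insert 2 at 2 → [5, 0, 2, 9, -4]
append 1 → [5, 0, 2, 9, -4, 1]
arr[-1] = arr[1]-arr[0] = 0-5 = -5 → [5, 0, 2, 9, -4, -5]
arr[-5] = arr[-1]-arr[0] = (-5)-5 = -10 → [5, -10, 2, 9, -4, -5]
append 4 → [5, -10, 2, 9, -4, -5, 4]
sum = 1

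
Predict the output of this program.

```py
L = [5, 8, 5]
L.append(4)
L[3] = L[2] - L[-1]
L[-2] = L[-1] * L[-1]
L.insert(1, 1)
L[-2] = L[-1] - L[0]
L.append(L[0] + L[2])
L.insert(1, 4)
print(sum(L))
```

append 4 → [5, 8, 5, 4]
L[3] = L[2]-L[-1] = 5-4 = 1 → [5, 8, 5, 1]
L[-2] = L[-1]*L[-1] = 1*1 = 1 → [5, 8, 1, 1]
insert 1 at 1 → [5, 1, 8, 1, 1]
L[-2] = L[-1]-L[0] = 1-5 = -4 → [5, 1, 8, -4, 1]
append L[0]+L[2] = 5+8 = 13 → [5, 1, 8, -4, 1, 13]
insert 4 at 1 → [5, 4, 1, 8, -4, 1, 13]
sum = 28

28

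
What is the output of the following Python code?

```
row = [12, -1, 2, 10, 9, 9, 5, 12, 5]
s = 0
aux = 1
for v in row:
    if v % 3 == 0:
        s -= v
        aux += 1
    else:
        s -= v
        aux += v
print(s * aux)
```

v=12: %3==0, s = 0-12 = -12; aux=2
v=-1: not %3==0, s = (-12)-(-1) = -11; aux=1
v=2: not %3==0, s = (-11)-2 = -13; aux=3
v=10: not %3==0, s = (-13)-10 = -23; aux=13
v=9: %3==0, s = (-23)-9 = -32; aux=14
v=9: %3==0, s = (-32)-9 = -41; aux=15
v=5: not %3==0, s = (-41)-5 = -46; aux=20
v=12: %3==0, s = (-46)-12 = -58; aux=21
v=5: not %3==0, s = (-58)-5 = -63; aux=26
s*aux = (-63)*26 = -1638

-1638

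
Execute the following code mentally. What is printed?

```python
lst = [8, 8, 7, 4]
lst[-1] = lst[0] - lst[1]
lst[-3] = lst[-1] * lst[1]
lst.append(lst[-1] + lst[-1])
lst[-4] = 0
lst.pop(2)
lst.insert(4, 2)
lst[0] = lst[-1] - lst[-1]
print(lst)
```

[0, 0, 0, 0, 2]

lst[-1] = lst[0]-lst[1] = 8-8 = 0 → [8, 8, 7, 0]
lst[-3] = lst[-1]*lst[1] = 0*8 = 0 → [8, 0, 7, 0]
append lst[-1]+lst[-1] = 0+0 = 0 → [8, 0, 7, 0, 0]
lst[-4] = 0 → [8, 0, 7, 0, 0]
pop(2) removes 7 → [8, 0, 0, 0]
insert 2 at 4 → [8, 0, 0, 0, 2]
lst[0] = lst[-1]-lst[-1] = 2-2 = 0 → [0, 0, 0, 0, 2]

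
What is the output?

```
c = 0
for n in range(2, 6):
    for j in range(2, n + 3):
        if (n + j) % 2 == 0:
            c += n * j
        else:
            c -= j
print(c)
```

n=2,j=2: even sum, c = 0+4 = 4
n=2,j=3: odd sum, c = 4-3 = 1
n=2,j=4: even sum, c = 1+8 = 9
n=3,j=2: odd sum, c = 9-2 = 7
n=3,j=3: even sum, c = 7+9 = 16
n=3,j=4: odd sum, c = 16-4 = 12
n=3,j=5: even sum, c = 12+15 = 27
n=4,j=2: even sum, c = 27+8 = 35
n=4,j=3: odd sum, c = 35-3 = 32
n=4,j=4: even sum, c = 32+16 = 48
n=4,j=5: odd sum, c = 48-5 = 43
n=4,j=6: even sum, c = 43+24 = 67
n=5,j=2: odd sum, c = 67-2 = 65
n=5,j=3: even sum, c = 65+15 = 80
n=5,j=4: odd sum, c = 80-4 = 76
n=5,j=5: even sum, c = 76+25 = 101
n=5,j=6: odd sum, c = 101-6 = 95
n=5,j=7: even sum, c = 95+35 = 130

130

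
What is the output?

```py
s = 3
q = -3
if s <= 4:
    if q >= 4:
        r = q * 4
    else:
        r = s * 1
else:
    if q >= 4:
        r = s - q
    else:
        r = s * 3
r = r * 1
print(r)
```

s=3, q=-3
s <= 4 is True; q >= 4 is False
→ r = s * 1 = 3
r = 3*1 = 3

3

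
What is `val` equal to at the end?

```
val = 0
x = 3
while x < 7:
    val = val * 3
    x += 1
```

x=3: val = 0*3 = 0
x=4: val = 0*3 = 0
x=5: val = 0*3 = 0
x=6: val = 0*3 = 0

0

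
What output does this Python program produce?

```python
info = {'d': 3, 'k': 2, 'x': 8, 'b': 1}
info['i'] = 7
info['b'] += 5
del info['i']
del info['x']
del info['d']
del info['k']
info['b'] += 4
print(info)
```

info['i'] = 7 → {'d': 3, 'k': 2, 'x': 8, 'b': 1, 'i': 7}
info['b'] = 1+5 = 6 → {'d': 3, 'k': 2, 'x': 8, 'b': 6, 'i': 7}
del 'i' → {'d': 3, 'k': 2, 'x': 8, 'b': 6}
del 'x' → {'d': 3, 'k': 2, 'b': 6}
del 'd' → {'k': 2, 'b': 6}
del 'k' → {'b': 6}
info['b'] = 6+4 = 10 → {'b': 10}

{'b': 10}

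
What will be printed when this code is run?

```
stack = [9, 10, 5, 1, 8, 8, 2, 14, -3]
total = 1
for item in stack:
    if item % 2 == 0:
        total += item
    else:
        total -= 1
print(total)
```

item=9: not even, total = 1-1 = 0
item=10: even, total = 0+10 = 10
item=5: not even, total = 10-1 = 9
item=1: not even, total = 9-1 = 8
item=8: even, total = 8+8 = 16
item=8: even, total = 16+8 = 24
item=2: even, total = 24+2 = 26
item=14: even, total = 26+14 = 40
item=-3: not even, total = 40-1 = 39

39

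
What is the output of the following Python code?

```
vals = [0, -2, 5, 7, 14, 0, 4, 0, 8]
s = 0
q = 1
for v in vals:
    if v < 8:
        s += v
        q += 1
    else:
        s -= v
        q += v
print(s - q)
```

v=0: <8, s = 0+0 = 0; q=2
v=-2: <8, s = 0+(-2) = -2; q=3
v=5: <8, s = (-2)+5 = 3; q=4
v=7: <8, s = 3+7 = 10; q=5
v=14: not <8, s = 10-14 = -4; q=19
v=0: <8, s = (-4)+0 = -4; q=20
v=4: <8, s = (-4)+4 = 0; q=21
v=0: <8, s = 0+0 = 0; q=22
v=8: not <8, s = 0-8 = -8; q=30
s-q = (-8)-30 = -38

-38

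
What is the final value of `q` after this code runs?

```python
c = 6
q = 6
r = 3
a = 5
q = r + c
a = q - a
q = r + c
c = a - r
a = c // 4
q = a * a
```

q = 3+6 = 9
a = 9-5 = 4
q = 3+6 = 9
c = 4-3 = 1
a = 1//4 = 0
q = 0*0 = 0

0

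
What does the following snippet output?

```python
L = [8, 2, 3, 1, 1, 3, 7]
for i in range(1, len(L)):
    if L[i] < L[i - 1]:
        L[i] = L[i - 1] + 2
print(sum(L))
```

98

i=1: 2<8, L[1] = 8+2 = 10 → [8, 10, 3, 1, 1, 3, 7]
i=2: 3<10, L[2] = 10+2 = 12 → [8, 10, 12, 1, 1, 3, 7]
i=3: 1<12, L[3] = 12+2 = 14 → [8, 10, 12, 14, 1, 3, 7]
i=4: 1<14, L[4] = 14+2 = 16 → [8, 10, 12, 14, 16, 3, 7]
i=5: 3<16, L[5] = 16+2 = 18 → [8, 10, 12, 14, 16, 18, 7]
i=6: 7<18, L[6] = 18+2 = 20 → [8, 10, 12, 14, 16, 18, 20]
sum = 98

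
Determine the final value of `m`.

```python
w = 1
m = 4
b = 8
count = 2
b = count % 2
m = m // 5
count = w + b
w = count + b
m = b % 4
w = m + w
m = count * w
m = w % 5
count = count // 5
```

1

b = 2%2 = 0
m = 4//5 = 0
count = 1+0 = 1
w = 1+0 = 1
m = 0%4 = 0
w = 0+1 = 1
m = 1*1 = 1
m = 1%5 = 1
count = 1//5 = 0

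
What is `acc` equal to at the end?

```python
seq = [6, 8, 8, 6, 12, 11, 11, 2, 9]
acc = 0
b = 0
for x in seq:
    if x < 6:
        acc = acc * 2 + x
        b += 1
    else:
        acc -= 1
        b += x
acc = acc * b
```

x=6: not <6, acc = 0-1 = -1; b=6
x=8: not <6, acc = (-1)-1 = -2; b=14
x=8: not <6, acc = (-2)-1 = -3; b=22
x=6: not <6, acc = (-3)-1 = -4; b=28
x=12: not <6, acc = (-4)-1 = -5; b=40
x=11: not <6, acc = (-5)-1 = -6; b=51
x=11: not <6, acc = (-6)-1 = -7; b=62
x=2: <6, acc = (-7)*2+2 = -12; b=63
x=9: not <6, acc = (-12)-1 = -13; b=72
acc*b = (-13)*72 = -936

-936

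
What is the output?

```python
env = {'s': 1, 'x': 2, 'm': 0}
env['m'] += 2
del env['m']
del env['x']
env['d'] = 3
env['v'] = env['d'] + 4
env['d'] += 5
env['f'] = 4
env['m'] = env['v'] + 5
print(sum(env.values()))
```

env['m'] = 0+2 = 2 → {'s': 1, 'x': 2, 'm': 2}
del 'm' → {'s': 1, 'x': 2}
del 'x' → {'s': 1}
env['d'] = 3 → {'s': 1, 'd': 3}
env['v'] = env['d']+4 = 7 → {'s': 1, 'd': 3, 'v': 7}
env['d'] = 3+5 = 8 → {'s': 1, 'd': 8, 'v': 7}
env['f'] = 4 → {'s': 1, 'd': 8, 'v': 7, 'f': 4}
env['m'] = env['v']+5 = 12 → {'s': 1, 'd': 8, 'v': 7, 'f': 4, 'm': 12}
sum of values = 32

32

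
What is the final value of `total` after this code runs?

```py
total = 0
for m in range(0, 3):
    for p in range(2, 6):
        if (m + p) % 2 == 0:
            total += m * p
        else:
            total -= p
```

-2

m=0,p=2: even sum, total = 0+0 = 0
m=0,p=3: odd sum, total = 0-3 = -3
m=0,p=4: even sum, total = (-3)+0 = -3
m=0,p=5: odd sum, total = (-3)-5 = -8
m=1,p=2: odd sum, total = (-8)-2 = -10
m=1,p=3: even sum, total = (-10)+3 = -7
m=1,p=4: odd sum, total = (-7)-4 = -11
m=1,p=5: even sum, total = (-11)+5 = -6
m=2,p=2: even sum, total = (-6)+4 = -2
m=2,p=3: odd sum, total = (-2)-3 = -5
m=2,p=4: even sum, total = (-5)+8 = 3
m=2,p=5: odd sum, total = 3-5 = -2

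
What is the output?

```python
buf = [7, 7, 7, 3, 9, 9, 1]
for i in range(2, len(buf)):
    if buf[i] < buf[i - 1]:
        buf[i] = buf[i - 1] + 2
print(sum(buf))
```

59

i=2: 7>=7, unchanged → [7, 7, 7, 3, 9, 9, 1]
i=3: 3<7, buf[3] = 7+2 = 9 → [7, 7, 7, 9, 9, 9, 1]
i=4: 9>=9, unchanged → [7, 7, 7, 9, 9, 9, 1]
i=5: 9>=9, unchanged → [7, 7, 7, 9, 9, 9, 1]
i=6: 1<9, buf[6] = 9+2 = 11 → [7, 7, 7, 9, 9, 9, 11]
sum = 59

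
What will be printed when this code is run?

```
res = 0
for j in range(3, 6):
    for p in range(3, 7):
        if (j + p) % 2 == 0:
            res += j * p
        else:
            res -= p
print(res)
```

j=3,p=3: even sum, res = 0+9 = 9
j=3,p=4: odd sum, res = 9-4 = 5
j=3,p=5: even sum, res = 5+15 = 20
j=3,p=6: odd sum, res = 20-6 = 14
j=4,p=3: odd sum, res = 14-3 = 11
j=4,p=4: even sum, res = 11+16 = 27
j=4,p=5: odd sum, res = 27-5 = 22
j=4,p=6: even sum, res = 22+24 = 46
j=5,p=3: even sum, res = 46+15 = 61
j=5,p=4: odd sum, res = 61-4 = 57
j=5,p=5: even sum, res = 57+25 = 82
j=5,p=6: odd sum, res = 82-6 = 76

76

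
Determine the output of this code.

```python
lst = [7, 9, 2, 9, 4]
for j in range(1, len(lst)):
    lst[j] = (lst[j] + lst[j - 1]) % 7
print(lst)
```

j=1: lst[1] = (9+7)%7 = 2 → [7, 2, 2, 9, 4]
j=2: lst[2] = (2+2)%7 = 4 → [7, 2, 4, 9, 4]
j=3: lst[3] = (9+4)%7 = 6 → [7, 2, 4, 6, 4]
j=4: lst[4] = (4+6)%7 = 3 → [7, 2, 4, 6, 3]

[7, 2, 4, 6, 3]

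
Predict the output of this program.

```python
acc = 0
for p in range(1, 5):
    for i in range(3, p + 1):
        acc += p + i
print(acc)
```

21

p=3,i=3: acc = 0+6 = 6
p=4,i=3: acc = 6+7 = 13
p=4,i=4: acc = 13+8 = 21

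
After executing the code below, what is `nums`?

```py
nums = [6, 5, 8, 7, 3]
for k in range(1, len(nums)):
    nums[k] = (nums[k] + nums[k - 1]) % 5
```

k=1: nums[1] = (5+6)%5 = 1 → [6, 1, 8, 7, 3]
k=2: nums[2] = (8+1)%5 = 4 → [6, 1, 4, 7, 3]
k=3: nums[3] = (7+4)%5 = 1 → [6, 1, 4, 1, 3]
k=4: nums[4] = (3+1)%5 = 4 → [6, 1, 4, 1, 4]

[6, 1, 4, 1, 4]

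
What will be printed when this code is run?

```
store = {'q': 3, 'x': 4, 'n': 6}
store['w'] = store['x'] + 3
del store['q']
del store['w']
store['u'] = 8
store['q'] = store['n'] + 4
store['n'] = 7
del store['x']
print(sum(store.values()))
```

store['w'] = store['x']+3 = 7 → {'q': 3, 'x': 4, 'n': 6, 'w': 7}
del 'q' → {'x': 4, 'n': 6, 'w': 7}
del 'w' → {'x': 4, 'n': 6}
store['u'] = 8 → {'x': 4, 'n': 6, 'u': 8}
store['q'] = store['n']+4 = 10 → {'x': 4, 'n': 6, 'u': 8, 'q': 10}
store['n'] = 7 → {'x': 4, 'n': 7, 'u': 8, 'q': 10}
del 'x' → {'n': 7, 'u': 8, 'q': 10}
sum of values = 25

25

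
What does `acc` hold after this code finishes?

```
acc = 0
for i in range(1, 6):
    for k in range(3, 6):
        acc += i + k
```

105

i=1,k=3: acc = 0+4 = 4
i=1,k=4: acc = 4+5 = 9
i=1,k=5: acc = 9+6 = 15
i=2,k=3: acc = 15+5 = 20
i=2,k=4: acc = 20+6 = 26
i=2,k=5: acc = 26+7 = 33
i=3,k=3: acc = 33+6 = 39
i=3,k=4: acc = 39+7 = 46
i=3,k=5: acc = 46+8 = 54
i=4,k=3: acc = 54+7 = 61
i=4,k=4: acc = 61+8 = 69
i=4,k=5: acc = 69+9 = 78
i=5,k=3: acc = 78+8 = 86
i=5,k=4: acc = 86+9 = 95
i=5,k=5: acc = 95+10 = 105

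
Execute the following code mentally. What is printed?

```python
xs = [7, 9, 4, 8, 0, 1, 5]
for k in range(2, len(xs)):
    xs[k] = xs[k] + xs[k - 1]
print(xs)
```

k=2: xs[2] = 4+9 = 13 → [7, 9, 13, 8, 0, 1, 5]
k=3: xs[3] = 8+13 = 21 → [7, 9, 13, 21, 0, 1, 5]
k=4: xs[4] = 0+21 = 21 → [7, 9, 13, 21, 21, 1, 5]
k=5: xs[5] = 1+21 = 22 → [7, 9, 13, 21, 21, 22, 5]
k=6: xs[6] = 5+22 = 27 → [7, 9, 13, 21, 21, 22, 27]

[7, 9, 13, 21, 21, 22, 27]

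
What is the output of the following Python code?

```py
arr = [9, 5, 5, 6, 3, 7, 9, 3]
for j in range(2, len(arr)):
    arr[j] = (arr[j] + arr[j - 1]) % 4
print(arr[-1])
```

j=2: arr[2] = (5+5)%4 = 2 → [9, 5, 2, 6, 3, 7, 9, 3]
j=3: arr[3] = (6+2)%4 = 0 → [9, 5, 2, 0, 3, 7, 9, 3]
j=4: arr[4] = (3+0)%4 = 3 → [9, 5, 2, 0, 3, 7, 9, 3]
j=5: arr[5] = (7+3)%4 = 2 → [9, 5, 2, 0, 3, 2, 9, 3]
j=6: arr[6] = (9+2)%4 = 3 → [9, 5, 2, 0, 3, 2, 3, 3]
j=7: arr[7] = (3+3)%4 = 2 → [9, 5, 2, 0, 3, 2, 3, 2]

2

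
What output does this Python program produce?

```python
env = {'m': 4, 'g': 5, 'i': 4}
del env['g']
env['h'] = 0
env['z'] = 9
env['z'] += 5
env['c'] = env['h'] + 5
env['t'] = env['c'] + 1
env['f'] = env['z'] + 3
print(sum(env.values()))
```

50

del 'g' → {'m': 4, 'i': 4}
env['h'] = 0 → {'m': 4, 'i': 4, 'h': 0}
env['z'] = 9 → {'m': 4, 'i': 4, 'h': 0, 'z': 9}
env['z'] = 9+5 = 14 → {'m': 4, 'i': 4, 'h': 0, 'z': 14}
env['c'] = env['h']+5 = 5 → {'m': 4, 'i': 4, 'h': 0, 'z': 14, 'c': 5}
env['t'] = env['c']+1 = 6 → {'m': 4, 'i': 4, 'h': 0, 'z': 14, 'c': 5, 't': 6}
env['f'] = env['z']+3 = 17 → {'m': 4, 'i': 4, 'h': 0, 'z': 14, 'c': 5, 't': 6, 'f': 17}
sum of values = 50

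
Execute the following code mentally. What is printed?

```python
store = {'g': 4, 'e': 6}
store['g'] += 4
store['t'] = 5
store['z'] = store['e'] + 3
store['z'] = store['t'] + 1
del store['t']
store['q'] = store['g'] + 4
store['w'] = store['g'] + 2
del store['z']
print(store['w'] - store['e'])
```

4

store['g'] = 4+4 = 8 → {'g': 8, 'e': 6}
store['t'] = 5 → {'g': 8, 'e': 6, 't': 5}
store['z'] = store['e']+3 = 9 → {'g': 8, 'e': 6, 't': 5, 'z': 9}
store['z'] = store['t']+1 = 6 → {'g': 8, 'e': 6, 't': 5, 'z': 6}
del 't' → {'g': 8, 'e': 6, 'z': 6}
store['q'] = store['g']+4 = 12 → {'g': 8, 'e': 6, 'z': 6, 'q': 12}
store['w'] = store['g']+2 = 10 → {'g': 8, 'e': 6, 'z': 6, 'q': 12, 'w': 10}
del 'z' → {'g': 8, 'e': 6, 'q': 12, 'w': 10}
store['w']-store['e'] = 10-6 = 4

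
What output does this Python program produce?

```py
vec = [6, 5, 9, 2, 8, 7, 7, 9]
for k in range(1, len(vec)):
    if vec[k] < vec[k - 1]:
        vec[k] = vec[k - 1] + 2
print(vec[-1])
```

19

k=1: 5<6, vec[1] = 6+2 = 8 → [6, 8, 9, 2, 8, 7, 7, 9]
k=2: 9>=8, unchanged → [6, 8, 9, 2, 8, 7, 7, 9]
k=3: 2<9, vec[3] = 9+2 = 11 → [6, 8, 9, 11, 8, 7, 7, 9]
k=4: 8<11, vec[4] = 11+2 = 13 → [6, 8, 9, 11, 13, 7, 7, 9]
k=5: 7<13, vec[5] = 13+2 = 15 → [6, 8, 9, 11, 13, 15, 7, 9]
k=6: 7<15, vec[6] = 15+2 = 17 → [6, 8, 9, 11, 13, 15, 17, 9]
k=7: 9<17, vec[7] = 17+2 = 19 → [6, 8, 9, 11, 13, 15, 17, 19]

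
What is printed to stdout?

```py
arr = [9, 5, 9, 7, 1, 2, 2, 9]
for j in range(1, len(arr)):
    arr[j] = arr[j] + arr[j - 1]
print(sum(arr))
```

219

j=1: arr[1] = 5+9 = 14 → [9, 14, 9, 7, 1, 2, 2, 9]
j=2: arr[2] = 9+14 = 23 → [9, 14, 23, 7, 1, 2, 2, 9]
j=3: arr[3] = 7+23 = 30 → [9, 14, 23, 30, 1, 2, 2, 9]
j=4: arr[4] = 1+30 = 31 → [9, 14, 23, 30, 31, 2, 2, 9]
j=5: arr[5] = 2+31 = 33 → [9, 14, 23, 30, 31, 33, 2, 9]
j=6: arr[6] = 2+33 = 35 → [9, 14, 23, 30, 31, 33, 35, 9]
j=7: arr[7] = 9+35 = 44 → [9, 14, 23, 30, 31, 33, 35, 44]
sum = 219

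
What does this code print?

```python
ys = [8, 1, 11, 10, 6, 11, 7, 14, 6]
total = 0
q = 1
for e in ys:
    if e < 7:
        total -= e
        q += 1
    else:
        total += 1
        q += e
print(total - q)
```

e=8: not <7, total = 0+1 = 1; q=9
e=1: <7, total = 1-1 = 0; q=10
e=11: not <7, total = 0+1 = 1; q=21
e=10: not <7, total = 1+1 = 2; q=31
e=6: <7, total = 2-6 = -4; q=32
e=11: not <7, total = (-4)+1 = -3; q=43
e=7: not <7, total = (-3)+1 = -2; q=50
e=14: not <7, total = (-2)+1 = -1; q=64
e=6: <7, total = (-1)-6 = -7; q=65
total-q = (-7)-65 = -72

-72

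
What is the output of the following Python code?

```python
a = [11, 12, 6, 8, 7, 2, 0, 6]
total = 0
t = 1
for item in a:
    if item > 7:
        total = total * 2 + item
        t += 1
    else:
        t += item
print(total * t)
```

item=11: >7, total = 0*2+11 = 11; t=2
item=12: >7, total = 11*2+12 = 34; t=3
item=6: not >7; t=9
item=8: >7, total = 34*2+8 = 76; t=10
item=7: not >7; t=17
item=2: not >7; t=19
item=0: not >7; t=19
item=6: not >7; t=25
total*t = 76*25 = 1900

1900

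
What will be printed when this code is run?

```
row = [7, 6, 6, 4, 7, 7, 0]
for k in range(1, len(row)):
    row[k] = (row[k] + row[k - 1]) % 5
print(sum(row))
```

k=1: row[1] = (6+7)%5 = 3 → [7, 3, 6, 4, 7, 7, 0]
k=2: row[2] = (6+3)%5 = 4 → [7, 3, 4, 4, 7, 7, 0]
k=3: row[3] = (4+4)%5 = 3 → [7, 3, 4, 3, 7, 7, 0]
k=4: row[4] = (7+3)%5 = 0 → [7, 3, 4, 3, 0, 7, 0]
k=5: row[5] = (7+0)%5 = 2 → [7, 3, 4, 3, 0, 2, 0]
k=6: row[6] = (0+2)%5 = 2 → [7, 3, 4, 3, 0, 2, 2]
sum = 21

21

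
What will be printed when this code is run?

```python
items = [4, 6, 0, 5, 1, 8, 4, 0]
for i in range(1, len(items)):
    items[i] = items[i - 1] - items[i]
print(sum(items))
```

i=1: items[1] = 4-6 = -2 → [4, -2, 0, 5, 1, 8, 4, 0]
i=2: items[2] = (-2)-0 = -2 → [4, -2, -2, 5, 1, 8, 4, 0]
i=3: items[3] = (-2)-5 = -7 → [4, -2, -2, -7, 1, 8, 4, 0]
i=4: items[4] = (-7)-1 = -8 → [4, -2, -2, -7, -8, 8, 4, 0]
i=5: items[5] = (-8)-8 = -16 → [4, -2, -2, -7, -8, -16, 4, 0]
i=6: items[6] = (-16)-4 = -20 → [4, -2, -2, -7, -8, -16, -20, 0]
i=7: items[7] = (-20)-0 = -20 → [4, -2, -2, -7, -8, -16, -20, -20]
sum = -71

-71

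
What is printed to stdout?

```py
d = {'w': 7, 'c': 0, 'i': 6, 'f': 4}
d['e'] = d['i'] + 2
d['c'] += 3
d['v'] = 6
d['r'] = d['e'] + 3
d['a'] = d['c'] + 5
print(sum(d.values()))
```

53

d['e'] = d['i']+2 = 8 → {'w': 7, 'c': 0, 'i': 6, 'f': 4, 'e': 8}
d['c'] = 0+3 = 3 → {'w': 7, 'c': 3, 'i': 6, 'f': 4, 'e': 8}
d['v'] = 6 → {'w': 7, 'c': 3, 'i': 6, 'f': 4, 'e': 8, 'v': 6}
d['r'] = d['e']+3 = 11 → {'w': 7, 'c': 3, 'i': 6, 'f': 4, 'e': 8, 'v': 6, 'r': 11}
d['a'] = d['c']+5 = 8 → {'w': 7, 'c': 3, 'i': 6, 'f': 4, 'e': 8, 'v': 6, 'r': 11, 'a': 8}
sum of values = 53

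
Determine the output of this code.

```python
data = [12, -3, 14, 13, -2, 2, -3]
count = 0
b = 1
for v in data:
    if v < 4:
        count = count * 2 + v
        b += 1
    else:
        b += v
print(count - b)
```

-75

v=12: not <4; b=13
v=-3: <4, count = 0*2+(-3) = -3; b=14
v=14: not <4; b=28
v=13: not <4; b=41
v=-2: <4, count = (-3)*2+(-2) = -8; b=42
v=2: <4, count = (-8)*2+2 = -14; b=43
v=-3: <4, count = (-14)*2+(-3) = -31; b=44
count-b = (-31)-44 = -75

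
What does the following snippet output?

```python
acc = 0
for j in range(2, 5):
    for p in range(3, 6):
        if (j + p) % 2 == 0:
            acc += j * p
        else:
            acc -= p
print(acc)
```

28

j=2,p=3: odd sum, acc = 0-3 = -3
j=2,p=4: even sum, acc = (-3)+8 = 5
j=2,p=5: odd sum, acc = 5-5 = 0
j=3,p=3: even sum, acc = 0+9 = 9
j=3,p=4: odd sum, acc = 9-4 = 5
j=3,p=5: even sum, acc = 5+15 = 20
j=4,p=3: odd sum, acc = 20-3 = 17
j=4,p=4: even sum, acc = 17+16 = 33
j=4,p=5: odd sum, acc = 33-5 = 28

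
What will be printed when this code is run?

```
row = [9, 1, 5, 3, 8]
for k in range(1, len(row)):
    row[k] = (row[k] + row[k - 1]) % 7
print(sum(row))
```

22

k=1: row[1] = (1+9)%7 = 3 → [9, 3, 5, 3, 8]
k=2: row[2] = (5+3)%7 = 1 → [9, 3, 1, 3, 8]
k=3: row[3] = (3+1)%7 = 4 → [9, 3, 1, 4, 8]
k=4: row[4] = (8+4)%7 = 5 → [9, 3, 1, 4, 5]
sum = 22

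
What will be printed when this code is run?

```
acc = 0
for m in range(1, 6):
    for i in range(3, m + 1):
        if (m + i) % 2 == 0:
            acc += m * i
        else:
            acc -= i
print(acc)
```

m=3,i=3: even sum, acc = 0+9 = 9
m=4,i=3: odd sum, acc = 9-3 = 6
m=4,i=4: even sum, acc = 6+16 = 22
m=5,i=3: even sum, acc = 22+15 = 37
m=5,i=4: odd sum, acc = 37-4 = 33
m=5,i=5: even sum, acc = 33+25 = 58

58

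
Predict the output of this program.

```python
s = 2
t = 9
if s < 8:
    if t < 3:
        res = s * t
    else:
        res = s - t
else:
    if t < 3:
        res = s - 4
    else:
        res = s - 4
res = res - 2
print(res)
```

s=2, t=9
s < 8 is True; t < 3 is False
→ res = s - t = -7
res = (-7)-2 = -9

-9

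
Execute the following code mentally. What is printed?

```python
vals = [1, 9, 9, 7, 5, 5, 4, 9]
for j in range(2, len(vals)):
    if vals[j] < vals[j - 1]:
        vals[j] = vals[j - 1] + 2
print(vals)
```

[1, 9, 9, 11, 13, 15, 17, 19]

j=2: 9>=9, unchanged → [1, 9, 9, 7, 5, 5, 4, 9]
j=3: 7<9, vals[3] = 9+2 = 11 → [1, 9, 9, 11, 5, 5, 4, 9]
j=4: 5<11, vals[4] = 11+2 = 13 → [1, 9, 9, 11, 13, 5, 4, 9]
j=5: 5<13, vals[5] = 13+2 = 15 → [1, 9, 9, 11, 13, 15, 4, 9]
j=6: 4<15, vals[6] = 15+2 = 17 → [1, 9, 9, 11, 13, 15, 17, 9]
j=7: 9<17, vals[7] = 17+2 = 19 → [1, 9, 9, 11, 13, 15, 17, 19]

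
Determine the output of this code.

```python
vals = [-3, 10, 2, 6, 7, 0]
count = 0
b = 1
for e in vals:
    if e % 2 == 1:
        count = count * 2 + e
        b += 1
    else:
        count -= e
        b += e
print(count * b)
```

e=-3: odd, count = 0*2+(-3) = -3; b=2
e=10: not odd, count = (-3)-10 = -13; b=12
e=2: not odd, count = (-13)-2 = -15; b=14
e=6: not odd, count = (-15)-6 = -21; b=20
e=7: odd, count = (-21)*2+7 = -35; b=21
e=0: not odd, count = (-35)-0 = -35; b=21
count*b = (-35)*21 = -735

-735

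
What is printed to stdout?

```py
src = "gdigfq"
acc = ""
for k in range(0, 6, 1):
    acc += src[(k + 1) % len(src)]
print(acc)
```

k=0: add src[1]='d' → 'd'
k=1: add src[2]='i' → 'di'
k=2: add src[3]='g' → 'dig'
k=3: add src[4]='f' → 'digf'
k=4: add src[5]='q' → 'digfq'
k=5: add src[0]='g' → 'digfqg'

digfqg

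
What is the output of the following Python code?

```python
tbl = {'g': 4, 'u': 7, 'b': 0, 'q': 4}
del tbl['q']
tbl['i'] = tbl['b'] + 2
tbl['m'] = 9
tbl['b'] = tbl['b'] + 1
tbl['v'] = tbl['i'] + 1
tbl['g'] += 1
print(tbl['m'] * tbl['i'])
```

del 'q' → {'g': 4, 'u': 7, 'b': 0}
tbl['i'] = tbl['b']+2 = 2 → {'g': 4, 'u': 7, 'b': 0, 'i': 2}
tbl['m'] = 9 → {'g': 4, 'u': 7, 'b': 0, 'i': 2, 'm': 9}
tbl['b'] = tbl['b']+1 = 1 → {'g': 4, 'u': 7, 'b': 1, 'i': 2, 'm': 9}
tbl['v'] = tbl['i']+1 = 3 → {'g': 4, 'u': 7, 'b': 1, 'i': 2, 'm': 9, 'v': 3}
tbl['g'] = 4+1 = 5 → {'g': 5, 'u': 7, 'b': 1, 'i': 2, 'm': 9, 'v': 3}
tbl['m']*tbl['i'] = 9*2 = 18

18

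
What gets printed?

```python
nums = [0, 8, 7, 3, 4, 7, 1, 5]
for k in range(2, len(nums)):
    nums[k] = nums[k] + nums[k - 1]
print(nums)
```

k=2: nums[2] = 7+8 = 15 → [0, 8, 15, 3, 4, 7, 1, 5]
k=3: nums[3] = 3+15 = 18 → [0, 8, 15, 18, 4, 7, 1, 5]
k=4: nums[4] = 4+18 = 22 → [0, 8, 15, 18, 22, 7, 1, 5]
k=5: nums[5] = 7+22 = 29 → [0, 8, 15, 18, 22, 29, 1, 5]
k=6: nums[6] = 1+29 = 30 → [0, 8, 15, 18, 22, 29, 30, 5]
k=7: nums[7] = 5+30 = 35 → [0, 8, 15, 18, 22, 29, 30, 35]

[0, 8, 15, 18, 22, 29, 30, 35]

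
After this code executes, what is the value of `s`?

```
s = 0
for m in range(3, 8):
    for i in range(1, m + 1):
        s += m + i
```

m=3,i=1: s = 0+4 = 4
m=3,i=2: s = 4+5 = 9
m=3,i=3: s = 9+6 = 15
m=4,i=1: s = 15+5 = 20
m=4,i=2: s = 20+6 = 26
m=4,i=3: s = 26+7 = 33
m=4,i=4: s = 33+8 = 41
m=5,i=1: s = 41+6 = 47
m=5,i=2: s = 47+7 = 54
m=5,i=3: s = 54+8 = 62
m=5,i=4: s = 62+9 = 71
m=5,i=5: s = 71+10 = 81
m=6,i=1: s = 81+7 = 88
m=6,i=2: s = 88+8 = 96
m=6,i=3: s = 96+9 = 105
m=6,i=4: s = 105+10 = 115
m=6,i=5: s = 115+11 = 126
m=6,i=6: s = 126+12 = 138
m=7,i=1: s = 138+8 = 146
m=7,i=2: s = 146+9 = 155
m=7,i=3: s = 155+10 = 165
m=7,i=4: s = 165+11 = 176
m=7,i=5: s = 176+12 = 188
m=7,i=6: s = 188+13 = 201
m=7,i=7: s = 201+14 = 215

215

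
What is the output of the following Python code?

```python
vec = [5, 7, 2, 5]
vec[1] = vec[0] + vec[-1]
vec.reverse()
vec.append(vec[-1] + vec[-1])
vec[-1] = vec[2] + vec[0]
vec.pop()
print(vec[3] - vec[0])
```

0

vec[1] = vec[0]+vec[-1] = 5+5 = 10 → [5, 10, 2, 5]
reverse → [5, 2, 10, 5]
append vec[-1]+vec[-1] = 5+5 = 10 → [5, 2, 10, 5, 10]
vec[-1] = vec[2]+vec[0] = 10+5 = 15 → [5, 2, 10, 5, 15]
pop() removes 15 → [5, 2, 10, 5]
vec[3]-vec[0] = 5-5 = 0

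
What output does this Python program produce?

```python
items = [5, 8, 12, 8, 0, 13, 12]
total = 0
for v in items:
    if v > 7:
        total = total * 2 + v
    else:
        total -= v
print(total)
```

134

v=5: not >7, total = 0-5 = -5
v=8: >7, total = (-5)*2+8 = -2
v=12: >7, total = (-2)*2+12 = 8
v=8: >7, total = 8*2+8 = 24
v=0: not >7, total = 24-0 = 24
v=13: >7, total = 24*2+13 = 61
v=12: >7, total = 61*2+12 = 134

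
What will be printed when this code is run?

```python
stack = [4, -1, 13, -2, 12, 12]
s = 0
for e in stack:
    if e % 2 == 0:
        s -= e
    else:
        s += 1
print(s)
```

-24

e=4: even, s = 0-4 = -4
e=-1: not even, s = (-4)+1 = -3
e=13: not even, s = (-3)+1 = -2
e=-2: even, s = (-2)-(-2) = 0
e=12: even, s = 0-12 = -12
e=12: even, s = (-12)-12 = -24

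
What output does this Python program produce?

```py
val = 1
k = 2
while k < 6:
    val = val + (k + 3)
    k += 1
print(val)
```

k=2: val = 1+5 = 6
k=3: val = 6+6 = 12
k=4: val = 12+7 = 19
k=5: val = 19+8 = 27

27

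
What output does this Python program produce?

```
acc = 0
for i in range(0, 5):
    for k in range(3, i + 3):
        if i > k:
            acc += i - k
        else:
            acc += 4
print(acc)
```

37

i=1,k=3: not 1>3, acc = 0+4 = 4
i=2,k=3: not 2>3, acc = 4+4 = 8
i=2,k=4: not 2>4, acc = 8+4 = 12
i=3,k=3: not 3>3, acc = 12+4 = 16
i=3,k=4: not 3>4, acc = 16+4 = 20
i=3,k=5: not 3>5, acc = 20+4 = 24
i=4,k=3: 4>3, acc = 24+1 = 25
i=4,k=4: not 4>4, acc = 25+4 = 29
i=4,k=5: not 4>5, acc = 29+4 = 33
i=4,k=6: not 4>6, acc = 33+4 = 37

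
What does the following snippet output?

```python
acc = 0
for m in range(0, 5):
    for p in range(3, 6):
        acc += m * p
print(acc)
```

120

m=0,p=3: acc = 0+0 = 0
m=0,p=4: acc = 0+0 = 0
m=0,p=5: acc = 0+0 = 0
m=1,p=3: acc = 0+3 = 3
m=1,p=4: acc = 3+4 = 7
m=1,p=5: acc = 7+5 = 12
m=2,p=3: acc = 12+6 = 18
m=2,p=4: acc = 18+8 = 26
m=2,p=5: acc = 26+10 = 36
m=3,p=3: acc = 36+9 = 45
m=3,p=4: acc = 45+12 = 57
m=3,p=5: acc = 57+15 = 72
m=4,p=3: acc = 72+12 = 84
m=4,p=4: acc = 84+16 = 100
m=4,p=5: acc = 100+20 = 120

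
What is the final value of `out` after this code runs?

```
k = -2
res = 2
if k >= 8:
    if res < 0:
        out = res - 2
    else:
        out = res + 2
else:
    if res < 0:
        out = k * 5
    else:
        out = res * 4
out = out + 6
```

k=-2, res=2
k >= 8 is False; res < 0 is False
→ out = res * 4 = 8
out = 8+6 = 14

14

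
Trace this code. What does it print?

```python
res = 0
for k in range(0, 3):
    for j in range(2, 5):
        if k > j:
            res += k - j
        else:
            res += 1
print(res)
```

k=0,j=2: not 0>2, res = 0+1 = 1
k=0,j=3: not 0>3, res = 1+1 = 2
k=0,j=4: not 0>4, res = 2+1 = 3
k=1,j=2: not 1>2, res = 3+1 = 4
k=1,j=3: not 1>3, res = 4+1 = 5
k=1,j=4: not 1>4, res = 5+1 = 6
k=2,j=2: not 2>2, res = 6+1 = 7
k=2,j=3: not 2>3, res = 7+1 = 8
k=2,j=4: not 2>4, res = 8+1 = 9

9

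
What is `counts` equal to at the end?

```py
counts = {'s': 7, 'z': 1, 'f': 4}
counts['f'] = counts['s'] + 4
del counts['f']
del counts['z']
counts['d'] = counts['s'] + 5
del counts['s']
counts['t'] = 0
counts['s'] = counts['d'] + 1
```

{'d': 12, 't': 0, 's': 13}

counts['f'] = counts['s']+4 = 11 → {'s': 7, 'z': 1, 'f': 11}
del 'f' → {'s': 7, 'z': 1}
del 'z' → {'s': 7}
counts['d'] = counts['s']+5 = 12 → {'s': 7, 'd': 12}
del 's' → {'d': 12}
counts['t'] = 0 → {'d': 12, 't': 0}
counts['s'] = counts['d']+1 = 13 → {'d': 12, 't': 0, 's': 13}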